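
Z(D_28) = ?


Z(G) = {g ∈ G | gx = xg for all x ∈ G}
For even n, Z(D_n) = {e, r^(n/2)}: the 180° rotation r^14 commutes with every reflection and rotation

Z(D_28) = {e, r^14}


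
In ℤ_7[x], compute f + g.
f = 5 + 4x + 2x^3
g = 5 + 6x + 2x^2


Add coefficients mod 7:
x^0: 5 + 5 = 3 (mod 7)
x^1: 4 + 6 = 3 (mod 7)
x^2: 0 + 2 = 2 (mod 7)
x^3: 2 + 0 = 2 (mod 7)
Result: 3 + 3x + 2x^2 + 2x^3

f + g = 3 + 3x + 2x^2 + 2x^3


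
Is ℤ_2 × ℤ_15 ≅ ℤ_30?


Comparing ℤ_2 × ℤ_15 and ℤ_30:
gcd(2,15) = 1, so ℤ_2 × ℤ_15 ≅ ℤ_30 (CRT)

Yes, ℤ_2 × ℤ_15 ≅ ℤ_30


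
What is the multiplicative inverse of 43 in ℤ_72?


Use the extended Euclidean algorithm to write 1 = 43·s + 72·t; then s mod 72 is the inverse.
Euclidean algorithm:
  43 = 0·72 + 43
  72 = 1·43 + 29
  43 = 1·29 + 14
  29 = 2·14 + 1
  14 = 14·1 + 0
gcd(43,72) = 1
Back-substitution gives: 43·(-5) + 72·(3) = 1
So 43⁻¹ ≡ -5 ≡ 67 (mod 72)
Check: 43 × 67 = 2881 ≡ 1 (mod 72) ✓

43⁻¹ ≡ 67 (mod 72)


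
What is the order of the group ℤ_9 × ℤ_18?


|A × B| = |A| · |B|
|ℤ_9 × ℤ_18| = 9 × 18 = 162

|ℤ_9 × ℤ_18| = 162


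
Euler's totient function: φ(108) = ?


Factor n: 108 = 2^2 × 3^3
φ(n) = n · ∏(1 - 1/p) over distinct primes p | n
φ(108) = 108 · (1 - 1/2) · (1 - 1/3) = 36

φ(108) = 36


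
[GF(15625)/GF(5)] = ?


GF(15625) = GF(5^6), so the extension degree is 6

[GF(15625)/GF(5)] = 6


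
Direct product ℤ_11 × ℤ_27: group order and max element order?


|ℤ_11 × ℤ_27| = 11 × 27 = 297
Max element order = lcm(11,27) = 297
Cyclic? Yes (gcd=1)

|ℤ_11×ℤ_27| = 297, max element order = 297


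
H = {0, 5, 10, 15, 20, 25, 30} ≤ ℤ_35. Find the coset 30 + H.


30 + H = {30 + h (mod 35) : h ∈ H}
30+0=30, 30+5=0, 30+10=5, 30+15=10, 30+20=15, 30+25=20, 30+30=25
30 + H = {0, 5, 10, 15, 20, 25, 30} = 0 + H

30 + H = {0, 5, 10, 15, 20, 25, 30}


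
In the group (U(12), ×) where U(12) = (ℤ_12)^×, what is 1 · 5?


Operation: multiplication mod 12
1 · 5 = (a × b) mod 12 with a = 1, b = 5

1 · 5 = 5


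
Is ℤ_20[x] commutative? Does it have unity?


ℤ_20 has zero divisors (2·10 ≡ 0), and these lift to constant zero divisors in ℤ_20[x]; so not an integral domain
Commutative: Yes
Integral domain: No
Has unity: Yes

ℤ_20[x]: Commutative=Yes, Unity=Yes


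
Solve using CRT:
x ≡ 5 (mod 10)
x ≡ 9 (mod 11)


m₁ = 10, m₂ = 11, gcd = 1, so CRT applies. M = m₁·m₂ = 110
Let M₁ = M/m₁ = 11, M₂ = M/m₂ = 10
Find y₁ ≡ M₁⁻¹ (mod m₁): 11⁻¹ ≡ 1 (mod 10)
Find y₂ ≡ M₂⁻¹ (mod m₂): 10⁻¹ ≡ 10 (mod 11)
x = a₁·M₁·y₁ + a₂·M₂·y₂ = 5·11·1 + 9·10·10 = 955
Reduce mod 110: x ≡ 75
Check: 75 mod 10 = 5 ✓, 75 mod 11 = 9 ✓

x ≡ 75 (mod 110)


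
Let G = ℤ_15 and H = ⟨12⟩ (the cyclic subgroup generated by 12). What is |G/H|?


|⟨12⟩| = n / gcd(12, 15) = 15 / 3 = 5
H is normal (ℤ_15 is abelian).
|G/H| = |G| / |H| = 15 / 5 = 3

|G/H| = 3


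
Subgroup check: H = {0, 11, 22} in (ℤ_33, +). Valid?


Subgroup test for H = {0, 11, 22} in (ℤ_33, +):
(1) 0 ∈ H? Yes
(2) Closure: for all a,b ∈ H, (a+b) mod 33 ∈ H? Yes
(3) Inverses: for all a ∈ H, -a mod 33 ∈ H? Yes

Yes, H is a subgroup of ℤ_33


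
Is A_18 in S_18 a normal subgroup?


H = A_18 in S_18
A_18 has index 2 in S_18, and every subgroup of index 2 is normal

Yes, normal subgroup


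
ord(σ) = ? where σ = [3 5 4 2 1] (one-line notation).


Cycle decomposition: (1 3 4 2 5)
Cycle lengths: 5
Order = lcm(5) = 5

ord(σ) = 5


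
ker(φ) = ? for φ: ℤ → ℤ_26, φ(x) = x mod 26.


Kernel = preimage of identity
ker(φ) = {x ∈ ℤ : x ≡ 0 (mod 26)} = 26ℤ = {0, ±26, ±52, ...}

ker(φ) = 26ℤ


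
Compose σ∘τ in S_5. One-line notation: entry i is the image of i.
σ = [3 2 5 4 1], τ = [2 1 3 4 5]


σ∘τ: apply τ first, then σ
1 →τ 2 →σ 2
2 →τ 1 →σ 3
3 →τ 3 →σ 5
4 →τ 4 →σ 4
5 →τ 5 →σ 1

σ∘τ = [2 3 5 4 1]


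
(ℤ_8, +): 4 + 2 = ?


Operation: addition mod 8
4 + 2 = (a + b) mod 8 with a = 4, b = 2

4 + 2 = 6


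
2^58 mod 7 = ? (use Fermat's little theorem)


Fermat's little theorem: if p is prime and gcd(a,p)=1, then a^(p-1) ≡ 1 (mod p)
p = 7 is prime, gcd(2,7) = 1
Reduce exponent: 58 mod 6 = 4
So 2^58 ≡ 2^4 (mod 7)
2^4 mod 7 = 2

2^58 ≡ 2 (mod 7)


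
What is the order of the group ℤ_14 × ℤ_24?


|A × B| = |A| · |B|
|ℤ_14 × ℤ_24| = 14 × 24 = 336

|ℤ_14 × ℤ_24| = 336


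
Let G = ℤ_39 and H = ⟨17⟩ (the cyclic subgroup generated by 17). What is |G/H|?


|⟨17⟩| = n / gcd(17, 39) = 39 / 1 = 39
H is normal (ℤ_39 is abelian).
|G/H| = |G| / |H| = 39 / 39 = 1

|G/H| = 1


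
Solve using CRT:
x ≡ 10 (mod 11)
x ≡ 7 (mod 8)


m₁ = 11, m₂ = 8, gcd = 1, so CRT applies. M = m₁·m₂ = 88
Let M₁ = M/m₁ = 8, M₂ = M/m₂ = 11
Find y₁ ≡ M₁⁻¹ (mod m₁): 8⁻¹ ≡ 7 (mod 11)
Find y₂ ≡ M₂⁻¹ (mod m₂): 11⁻¹ ≡ 3 (mod 8)
x = a₁·M₁·y₁ + a₂·M₂·y₂ = 10·8·7 + 7·11·3 = 791
Reduce mod 88: x ≡ 87
Check: 87 mod 11 = 10 ✓, 87 mod 8 = 7 ✓

x ≡ 87 (mod 88)


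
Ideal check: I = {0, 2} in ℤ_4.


Check ideal conditions for I = {0, 2} in ℤ_4:
(1) I is an additive subgroup? Yes
(2) For r ∈ ℤ_4 and a ∈ I: r·a ∈ I? Yes

Yes, I is an ideal of ℤ_4


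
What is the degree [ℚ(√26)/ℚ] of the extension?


√26 has minimal polynomial x² - 26 (irreducible over ℚ since 26 is squarefree)

[ℚ(√26)/ℚ] = 2


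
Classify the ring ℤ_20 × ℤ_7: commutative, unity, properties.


Direct product ring; commutative with unity (1,1); but (1,0)·(0,1) = (0,0) gives zero divisors, so not an integral domain
Commutative: Yes
Integral domain: No
Has unity: Yes

ℤ_20 × ℤ_7: Commutative=Yes, Unity=Yes


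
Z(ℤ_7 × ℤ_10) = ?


Z(G) = {g ∈ G | gx = xg for all x ∈ G}
Direct product of abelian groups is abelian, so Z(G) = G

Z(ℤ_7 × ℤ_10) = ℤ_7 × ℤ_10


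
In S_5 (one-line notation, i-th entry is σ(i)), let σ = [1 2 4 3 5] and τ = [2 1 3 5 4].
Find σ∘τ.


σ∘τ: apply τ first, then σ
1 →τ 2 →σ 2
2 →τ 1 →σ 1
3 →τ 3 →σ 4
4 →τ 5 →σ 5
5 →τ 4 →σ 3

σ∘τ = [2 1 4 5 3]


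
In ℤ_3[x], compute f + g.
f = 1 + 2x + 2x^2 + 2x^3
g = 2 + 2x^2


Add coefficients mod 3:
x^0: 1 + 2 = 0 (mod 3)
x^1: 2 + 0 = 2 (mod 3)
x^2: 2 + 2 = 1 (mod 3)
x^3: 2 + 0 = 2 (mod 3)
Result: 2x + x^2 + 2x^3

f + g = 2x + x^2 + 2x^3


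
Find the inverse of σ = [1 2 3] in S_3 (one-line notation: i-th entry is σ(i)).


To find σ⁻¹, swap domain and range:
σ(1) = 1 → σ⁻¹(1) = 1
σ(2) = 2 → σ⁻¹(2) = 2
σ(3) = 3 → σ⁻¹(3) = 3

σ⁻¹ = [1 2 3]


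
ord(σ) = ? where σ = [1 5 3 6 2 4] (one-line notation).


Cycle decomposition: (2 5) (4 6)
Cycle lengths: 2, 2
Order = lcm(2, 2) = 2

ord(σ) = 2


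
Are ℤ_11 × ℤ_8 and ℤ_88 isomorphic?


Comparing ℤ_11 × ℤ_8 and ℤ_88:
gcd(11,8) = 1, so ℤ_11 × ℤ_8 ≅ ℤ_88 (CRT)

Yes, ℤ_11 × ℤ_8 ≅ ℤ_88


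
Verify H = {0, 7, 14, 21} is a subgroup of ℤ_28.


Subgroup test for H = {0, 7, 14, 21} in (ℤ_28, +):
(1) 0 ∈ H? Yes
(2) Closure: for all a,b ∈ H, (a+b) mod 28 ∈ H? Yes
(3) Inverses: for all a ∈ H, -a mod 28 ∈ H? Yes

Yes, H is a subgroup of ℤ_28


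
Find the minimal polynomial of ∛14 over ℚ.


∛14 satisfies x³ - 14 = 0, irreducible over ℚ (no rational root; 14 is not a perfect cube)

Minimal polynomial: x³ - 14


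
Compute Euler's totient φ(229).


Factor n: 229 = 229
φ(n) = n · ∏(1 - 1/p) over distinct primes p | n
φ(229) = 229 · (1 - 1/229) = 228

φ(229) = 228


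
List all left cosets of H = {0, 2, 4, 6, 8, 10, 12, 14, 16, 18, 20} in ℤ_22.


H = {0, 2, 4, 6, 8, 10, 12, 14, 16, 18, 20}, |H| = 11
Number of cosets = |G|/|H| = 22/11 = 2
0 + H = {0, 2, 4, 6, 8, 10, 12, 14, 16, 18, 20}
1 + H = {1, 3, 5, 7, 9, 11, 13, 15, 17, 19, 21}

Cosets: 0+H={0,2,4,6,8,10,12,14,16,18,20}; 1+H={1,3,5,7,9,11,13,15,17,19,21}


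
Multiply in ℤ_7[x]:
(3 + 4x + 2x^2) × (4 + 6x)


Expand and collect like terms; reduce coefficients mod 7:
x^0: 3·4 = 12 ≡ 5 (mod 7)
x^1: 3·6 + 4·4 = 34 ≡ 6 (mod 7)
x^2: 4·6 + 2·4 = 32 ≡ 4 (mod 7)
x^3: 2·6 = 12 ≡ 5 (mod 7)
Result: 5 + 6x + 4x^2 + 5x^3

f · g = 5 + 6x + 4x^2 + 5x^3


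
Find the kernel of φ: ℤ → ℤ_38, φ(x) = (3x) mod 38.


Kernel = preimage of identity
ker(φ) = {x ∈ ℤ : 3x ≡ 0 (mod 38)}. gcd(3,38) = 1, so 3x ≡ 0 (mod 38) ⟺ x ≡ 0 (mod 38/1 = 38). Hence ker(φ) = 38ℤ

ker(φ) = 38ℤ


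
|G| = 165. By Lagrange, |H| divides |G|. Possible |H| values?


Lagrange's theorem: |H| divides |G|
|G| = 165
Divisors of 165: 1, 3, 5, 11, 15, 33, 55, 165

Possible subgroup orders: {1, 3, 5, 11, 15, 33, 55, 165}


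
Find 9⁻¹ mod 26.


Use the extended Euclidean algorithm to write 1 = 9·s + 26·t; then s mod 26 is the inverse.
Euclidean algorithm:
  9 = 0·26 + 9
  26 = 2·9 + 8
  9 = 1·8 + 1
  8 = 8·1 + 0
gcd(9,26) = 1
Back-substitution gives: 9·(3) + 26·(-1) = 1
So 9⁻¹ ≡ 3 ≡ 3 (mod 26)
Check: 9 × 3 = 27 ≡ 1 (mod 26) ✓

9⁻¹ ≡ 3 (mod 26)


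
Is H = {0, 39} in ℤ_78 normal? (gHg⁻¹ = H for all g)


H = {0, 39} in ℤ_78
ℤ_78 is abelian; every subgroup of an abelian group is normal

Yes, normal subgroup


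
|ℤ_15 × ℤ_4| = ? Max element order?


|ℤ_15 × ℤ_4| = 15 × 4 = 60
Max element order = lcm(15,4) = 60
Cyclic? Yes (gcd=1)

|ℤ_15×ℤ_4| = 60, max element order = 60


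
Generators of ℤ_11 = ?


g generates ℤ_n iff gcd(g,n) = 1
Checking each g ∈ {1,...,10}:
gcd(1,11) = 1
gcd(2,11) = 1
gcd(3,11) = 1
gcd(4,11) = 1
gcd(5,11) = 1
gcd(6,11) = 1
gcd(7,11) = 1
gcd(8,11) = 1
gcd(9,11) = 1
gcd(10,11) = 1
Generators: {1, 2, 3, 4, 5, 6, 7, 8, 9, 10}
Number of generators = φ(11) = 10

Generators of ℤ_11 = {1, 2, 3, 4, 5, 6, 7, 8, 9, 10}


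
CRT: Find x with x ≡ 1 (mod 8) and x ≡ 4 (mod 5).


m₁ = 8, m₂ = 5, gcd = 1, so CRT applies. M = m₁·m₂ = 40
Let M₁ = M/m₁ = 5, M₂ = M/m₂ = 8
Find y₁ ≡ M₁⁻¹ (mod m₁): 5⁻¹ ≡ 5 (mod 8)
Find y₂ ≡ M₂⁻¹ (mod m₂): 8⁻¹ ≡ 2 (mod 5)
x = a₁·M₁·y₁ + a₂·M₂·y₂ = 1·5·5 + 4·8·2 = 89
Reduce mod 40: x ≡ 9
Check: 9 mod 8 = 1 ✓, 9 mod 5 = 4 ✓

x ≡ 9 (mod 40)


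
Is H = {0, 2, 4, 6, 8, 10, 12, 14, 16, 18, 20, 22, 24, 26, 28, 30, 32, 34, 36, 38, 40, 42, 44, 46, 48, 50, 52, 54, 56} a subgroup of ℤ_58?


Subgroup test for H = {0, 2, 4, 6, 8, 10, 12, 14, 16, 18, 20, 22, 24, 26, 28, 30, 32, 34, 36, 38, 40, 42, 44, 46, 48, 50, 52, 54, 56} in (ℤ_58, +):
(1) 0 ∈ H? Yes
(2) Closure: for all a,b ∈ H, (a+b) mod 58 ∈ H? Yes
(3) Inverses: for all a ∈ H, -a mod 58 ∈ H? Yes

Yes, H is a subgroup of ℤ_58


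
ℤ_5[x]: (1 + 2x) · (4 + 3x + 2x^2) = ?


Expand and collect like terms; reduce coefficients mod 5:
x^0: 1·4 = 4 ≡ 4 (mod 5)
x^1: 1·3 + 2·4 = 11 ≡ 1 (mod 5)
x^2: 1·2 + 2·3 = 8 ≡ 3 (mod 5)
x^3: 2·2 = 4 ≡ 4 (mod 5)
Result: 4 + x + 3x^2 + 4x^3

f · g = 4 + x + 3x^2 + 4x^3


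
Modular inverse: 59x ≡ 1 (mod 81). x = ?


Use the extended Euclidean algorithm to write 1 = 59·s + 81·t; then s mod 81 is the inverse.
Euclidean algorithm:
  59 = 0·81 + 59
  81 = 1·59 + 22
  59 = 2·22 + 15
  22 = 1·15 + 7
  15 = 2·7 + 1
  7 = 7·1 + 0
gcd(59,81) = 1
Back-substitution gives: 59·(11) + 81·(-8) = 1
So 59⁻¹ ≡ 11 ≡ 11 (mod 81)
Check: 59 × 11 = 649 ≡ 1 (mod 81) ✓

59⁻¹ ≡ 11 (mod 81)


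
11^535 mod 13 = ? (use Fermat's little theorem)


Fermat's little theorem: if p is prime and gcd(a,p)=1, then a^(p-1) ≡ 1 (mod p)
p = 13 is prime, gcd(11,13) = 1
Reduce exponent: 535 mod 12 = 7
So 11^535 ≡ 11^7 (mod 13)
11^7 mod 13 = 2

11^535 ≡ 2 (mod 13)


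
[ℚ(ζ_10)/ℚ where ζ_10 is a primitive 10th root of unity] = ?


[ℚ(ζ_n):ℚ] = deg Φ_n(x) = φ(n). Here φ(10) = 4

[ℚ(ζ_10)/ℚ where ζ_10 is a primitive 10th root of unity] = 4


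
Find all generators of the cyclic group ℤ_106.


g generates ℤ_n iff gcd(g,n) = 1
Prime factors of 106: 2, 53
Generators are g ∈ {1,...,105} not divisible by any of these primes.
Generators: {1, 3, 5, 7, 9, 11, 13, 15, 17, 19, 21, 23, 25, 27, 29, 31, 33, 35, 37, 39, 41, 43, 45, 47, 49, 51, 55, 57, 59, 61, 63, 65, 67, 69, 71, 73, 75, 77, 79, 81, 83, 85, 87, 89, 91, 93, 95, 97, 99, 101, 103, 105}
Number of generators = φ(106) = 52

Generators of ℤ_106 = {1, 3, 5, 7, 9, 11, 13, 15, 17, 19, 21, 23, 25, 27, 29, 31, 33, 35, 37, 39, 41, 43, 45, 47, 49, 51, 55, 57, 59, 61, 63, 65, 67, 69, 71, 73, 75, 77, 79, 81, 83, 85, 87, 89, 91, 93, 95, 97, 99, 101, 103, 105}


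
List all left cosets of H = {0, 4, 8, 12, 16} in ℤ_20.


H = {0, 4, 8, 12, 16}, |H| = 5
Number of cosets = |G|/|H| = 20/5 = 4
0 + H = {0, 4, 8, 12, 16}
1 + H = {1, 5, 9, 13, 17}
2 + H = {2, 6, 10, 14, 18}
3 + H = {3, 7, 11, 15, 19}

Cosets: 0+H={0,4,8,12,16}; 1+H={1,5,9,13,17}; 2+H={2,6,10,14,18}; 3+H={3,7,11,15,19}


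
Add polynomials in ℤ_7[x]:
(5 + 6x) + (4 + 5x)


Add coefficients mod 7:
x^0: 5 + 4 = 2 (mod 7)
x^1: 6 + 5 = 4 (mod 7)
Result: 2 + 4x

f + g = 2 + 4x


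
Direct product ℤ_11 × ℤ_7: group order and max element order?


|ℤ_11 × ℤ_7| = 11 × 7 = 77
Max element order = lcm(11,7) = 77
Cyclic? Yes (gcd=1)

|ℤ_11×ℤ_7| = 77, max element order = 77


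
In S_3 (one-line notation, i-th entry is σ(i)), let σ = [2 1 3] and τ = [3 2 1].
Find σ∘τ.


σ∘τ: apply τ first, then σ
1 →τ 3 →σ 3
2 →τ 2 →σ 1
3 →τ 1 →σ 2

σ∘τ = [3 1 2]


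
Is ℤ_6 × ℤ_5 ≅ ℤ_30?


Comparing ℤ_6 × ℤ_5 and ℤ_30:
gcd(6,5) = 1, so ℤ_6 × ℤ_5 ≅ ℤ_30 (CRT)

Yes, ℤ_6 × ℤ_5 ≅ ℤ_30


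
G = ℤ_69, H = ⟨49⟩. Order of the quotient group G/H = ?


|⟨49⟩| = n / gcd(49, 69) = 69 / 1 = 69
H is normal (ℤ_69 is abelian).
|G/H| = |G| / |H| = 69 / 69 = 1

|G/H| = 1


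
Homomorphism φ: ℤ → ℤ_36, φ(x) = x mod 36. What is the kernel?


Kernel = preimage of identity
ker(φ) = {x ∈ ℤ : x ≡ 0 (mod 36)} = 36ℤ = {0, ±36, ±72, ...}

ker(φ) = 36ℤ


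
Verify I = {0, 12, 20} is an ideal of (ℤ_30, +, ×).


Check ideal conditions for I = {0, 12, 20} in ℤ_30:
(1) I is an additive subgroup? No
(2) For r ∈ ℤ_30 and a ∈ I: r·a ∈ I? No  [counterexample: r=2, a=12, r·a mod 30 = 24 ∉ I]

No, I is not an ideal of ℤ_30


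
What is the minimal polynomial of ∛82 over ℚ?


∛82 satisfies x³ - 82 = 0, irreducible over ℚ (no rational root; 82 is not a perfect cube)

Minimal polynomial: x³ - 82


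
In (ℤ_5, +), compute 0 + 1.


Operation: addition mod 5
0 + 1 = (a + b) mod 5 with a = 0, b = 1

0 + 1 = 1


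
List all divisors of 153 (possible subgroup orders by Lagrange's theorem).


Lagrange's theorem: |H| divides |G|
|G| = 153
Divisors of 153: 1, 3, 9, 17, 51, 153

Possible subgroup orders: {1, 3, 9, 17, 51, 153}


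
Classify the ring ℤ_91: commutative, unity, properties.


ℤ_91 is a commutative ring with unity 1; 91 = 7×13 is composite, so 7·13 ≡ 0 gives zero divisors (not an integral domain)
Commutative: Yes
Integral domain: No
Has unity: Yes

ℤ_91: Commutative=Yes, Unity=Yes


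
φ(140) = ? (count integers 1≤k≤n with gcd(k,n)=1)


Factor n: 140 = 2^2 × 5 × 7
φ(n) = n · ∏(1 - 1/p) over distinct primes p | n
φ(140) = 140 · (1 - 1/2) · (1 - 1/5) · (1 - 1/7) = 48

φ(140) = 48


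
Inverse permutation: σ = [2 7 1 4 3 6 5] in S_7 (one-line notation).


To find σ⁻¹, swap domain and range:
σ(1) = 2 → σ⁻¹(2) = 1
σ(2) = 7 → σ⁻¹(7) = 2
σ(3) = 1 → σ⁻¹(1) = 3
σ(4) = 4 → σ⁻¹(4) = 4
σ(5) = 3 → σ⁻¹(3) = 5
σ(6) = 6 → σ⁻¹(6) = 6
σ(7) = 5 → σ⁻¹(5) = 7

σ⁻¹ = [3 1 5 4 7 6 2]


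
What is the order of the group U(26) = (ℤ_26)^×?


U(n) is the group of units mod n; |U(n)| = φ(n)
|U(26)| = φ(26) = 12

|U(26) = (ℤ_26)^×| = 12


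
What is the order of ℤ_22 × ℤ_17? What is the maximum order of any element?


|ℤ_22 × ℤ_17| = 22 × 17 = 374
Max element order = lcm(22,17) = 374
Cyclic? Yes (gcd=1)

|ℤ_22×ℤ_17| = 374, max element order = 374


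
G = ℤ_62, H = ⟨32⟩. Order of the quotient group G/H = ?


|⟨32⟩| = n / gcd(32, 62) = 62 / 2 = 31
H is normal (ℤ_62 is abelian).
|G/H| = |G| / |H| = 62 / 31 = 2

|G/H| = 2


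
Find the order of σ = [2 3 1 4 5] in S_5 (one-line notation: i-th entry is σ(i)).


Cycle decomposition: (1 2 3)
Cycle lengths: 3
Order = lcm(3) = 3

ord(σ) = 3


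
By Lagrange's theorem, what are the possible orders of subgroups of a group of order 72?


Lagrange's theorem: |H| divides |G|
|G| = 72
Divisors of 72: 1, 2, 3, 4, 6, 8, 9, 12, 18, 24, 36, 72

Possible subgroup orders: {1, 2, 3, 4, 6, 8, 9, 12, 18, 24, 36, 72}


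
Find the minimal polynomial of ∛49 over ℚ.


∛49 satisfies x³ - 49 = 0, irreducible over ℚ (no rational root; 49 is not a perfect cube)

Minimal polynomial: x³ - 49


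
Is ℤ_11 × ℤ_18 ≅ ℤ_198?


Comparing ℤ_11 × ℤ_18 and ℤ_198:
gcd(11,18) = 1, so ℤ_11 × ℤ_18 ≅ ℤ_198 (CRT)

Yes, ℤ_11 × ℤ_18 ≅ ℤ_198


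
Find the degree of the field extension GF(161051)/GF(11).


GF(161051) = GF(11^5), so the extension degree is 5

[GF(161051)/GF(11)] = 5


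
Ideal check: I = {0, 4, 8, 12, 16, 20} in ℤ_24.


Check ideal conditions for I = {0, 4, 8, 12, 16, 20} in ℤ_24:
(1) I is an additive subgroup? Yes
(2) For r ∈ ℤ_24 and a ∈ I: r·a ∈ I? Yes

Yes, I is an ideal of ℤ_24


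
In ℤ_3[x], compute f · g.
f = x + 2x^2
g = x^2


Expand and collect like terms; reduce coefficients mod 3:
x^0: 0·0 = 0 ≡ 0 (mod 3)
x^1: 0·0 + 1·0 = 0 ≡ 0 (mod 3)
x^2: 0·1 + 1·0 + 2·0 = 0 ≡ 0 (mod 3)
x^3: 1·1 + 2·0 = 1 ≡ 1 (mod 3)
x^4: 2·1 = 2 ≡ 2 (mod 3)
Result: x^3 + 2x^4

f · g = x^3 + 2x^4


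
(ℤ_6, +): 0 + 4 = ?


Operation: addition mod 6
0 + 4 = (a + b) mod 6 with a = 0, b = 4

0 + 4 = 4


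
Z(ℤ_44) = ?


Z(G) = {g ∈ G | gx = xg for all x ∈ G}
ℤ_44 is abelian, so Z(G) = G

Z(ℤ_44) = ℤ_44


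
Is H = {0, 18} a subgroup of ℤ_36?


Subgroup test for H = {0, 18} in (ℤ_36, +):
(1) 0 ∈ H? Yes
(2) Closure: for all a,b ∈ H, (a+b) mod 36 ∈ H? Yes
(3) Inverses: for all a ∈ H, -a mod 36 ∈ H? Yes

Yes, H is a subgroup of ℤ_36


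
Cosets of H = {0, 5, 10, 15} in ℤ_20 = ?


H = {0, 5, 10, 15}, |H| = 4
Number of cosets = |G|/|H| = 20/4 = 5
0 + H = {0, 5, 10, 15}
1 + H = {1, 6, 11, 16}
2 + H = {2, 7, 12, 17}
3 + H = {3, 8, 13, 18}
4 + H = {4, 9, 14, 19}

Cosets: 0+H={0,5,10,15}; 1+H={1,6,11,16}; 2+H={2,7,12,17}; 3+H={3,8,13,18}; 4+H={4,9,14,19}


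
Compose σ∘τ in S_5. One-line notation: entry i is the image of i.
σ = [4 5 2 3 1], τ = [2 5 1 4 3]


σ∘τ: apply τ first, then σ
1 →τ 2 →σ 5
2 →τ 5 →σ 1
3 →τ 1 →σ 4
4 →τ 4 →σ 3
5 →τ 3 →σ 2

σ∘τ = [5 1 4 3 2]


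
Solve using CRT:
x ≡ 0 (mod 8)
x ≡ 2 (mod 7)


m₁ = 8, m₂ = 7, gcd = 1, so CRT applies. M = m₁·m₂ = 56
Let M₁ = M/m₁ = 7, M₂ = M/m₂ = 8
Find y₁ ≡ M₁⁻¹ (mod m₁): 7⁻¹ ≡ 7 (mod 8)
Find y₂ ≡ M₂⁻¹ (mod m₂): 8⁻¹ ≡ 1 (mod 7)
x = a₁·M₁·y₁ + a₂·M₂·y₂ = 0·7·7 + 2·8·1 = 16
Reduce mod 56: x ≡ 16
Check: 16 mod 8 = 0 ✓, 16 mod 7 = 2 ✓

x ≡ 16 (mod 56)


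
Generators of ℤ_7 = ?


g generates ℤ_n iff gcd(g,n) = 1
Checking each g ∈ {1,...,6}:
gcd(1,7) = 1
gcd(2,7) = 1
gcd(3,7) = 1
gcd(4,7) = 1
gcd(5,7) = 1
gcd(6,7) = 1
Generators: {1, 2, 3, 4, 5, 6}
Number of generators = φ(7) = 6

Generators of ℤ_7 = {1, 2, 3, 4, 5, 6}


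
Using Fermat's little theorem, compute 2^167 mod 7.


Fermat's little theorem: if p is prime and gcd(a,p)=1, then a^(p-1) ≡ 1 (mod p)
p = 7 is prime, gcd(2,7) = 1
Reduce exponent: 167 mod 6 = 5
So 2^167 ≡ 2^5 (mod 7)
2^5 mod 7 = 4

2^167 ≡ 4 (mod 7)


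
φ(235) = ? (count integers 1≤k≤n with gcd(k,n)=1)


Factor n: 235 = 5 × 47
φ(n) = n · ∏(1 - 1/p) over distinct primes p | n
φ(235) = 235 · (1 - 1/5) · (1 - 1/47) = 184

φ(235) = 184


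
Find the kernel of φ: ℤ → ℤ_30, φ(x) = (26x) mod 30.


Kernel = preimage of identity
ker(φ) = {x ∈ ℤ : 26x ≡ 0 (mod 30)}. gcd(26,30) = 2, so 26x ≡ 0 (mod 30) ⟺ x ≡ 0 (mod 30/2 = 15). Hence ker(φ) = 15ℤ

ker(φ) = 15ℤ


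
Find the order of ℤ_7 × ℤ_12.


|A × B| = |A| · |B|
|ℤ_7 × ℤ_12| = 7 × 12 = 84

|ℤ_7 × ℤ_12| = 84


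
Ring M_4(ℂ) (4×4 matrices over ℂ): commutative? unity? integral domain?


Matrix multiplication is non-commutative for n ≥ 2; the identity matrix I is the unity; singular matrices give zero divisors, so not an integral domain
Commutative: No
Integral domain: No
Has unity: Yes

M_4(ℂ) (4×4 matrices over ℂ): Commutative=No, Unity=Yes


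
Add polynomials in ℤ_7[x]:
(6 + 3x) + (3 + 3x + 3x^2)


Add coefficients mod 7:
x^0: 6 + 3 = 2 (mod 7)
x^1: 3 + 3 = 6 (mod 7)
x^2: 0 + 3 = 3 (mod 7)
Result: 2 + 6x + 3x^2

f + g = 2 + 6x + 3x^2


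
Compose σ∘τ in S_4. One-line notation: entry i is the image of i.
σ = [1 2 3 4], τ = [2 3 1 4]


σ∘τ: apply τ first, then σ
1 →τ 2 →σ 2
2 →τ 3 →σ 3
3 →τ 1 →σ 1
4 →τ 4 →σ 4

σ∘τ = [2 3 1 4]


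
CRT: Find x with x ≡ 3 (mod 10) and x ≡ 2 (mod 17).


m₁ = 10, m₂ = 17, gcd = 1, so CRT applies. M = m₁·m₂ = 170
Let M₁ = M/m₁ = 17, M₂ = M/m₂ = 10
Find y₁ ≡ M₁⁻¹ (mod m₁): 17⁻¹ ≡ 3 (mod 10)
Find y₂ ≡ M₂⁻¹ (mod m₂): 10⁻¹ ≡ 12 (mod 17)
x = a₁·M₁·y₁ + a₂·M₂·y₂ = 3·17·3 + 2·10·12 = 393
Reduce mod 170: x ≡ 53
Check: 53 mod 10 = 3 ✓, 53 mod 17 = 2 ✓

x ≡ 53 (mod 170)


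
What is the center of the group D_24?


Z(G) = {g ∈ G | gx = xg for all x ∈ G}
For even n, Z(D_n) = {e, r^(n/2)}: the 180° rotation r^12 commutes with every reflection and rotation

Z(D_24) = {e, r^12}


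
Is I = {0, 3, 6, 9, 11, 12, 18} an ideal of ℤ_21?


Check ideal conditions for I = {0, 3, 6, 9, 11, 12, 18} in ℤ_21:
(1) I is an additive subgroup? No
(2) For r ∈ ℤ_21 and a ∈ I: r·a ∈ I? No  [counterexample: r=2, a=11, r·a mod 21 = 1 ∉ I]

No, I is not an ideal of ℤ_21


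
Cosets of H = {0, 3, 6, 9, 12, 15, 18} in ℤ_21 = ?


H = {0, 3, 6, 9, 12, 15, 18}, |H| = 7
Number of cosets = |G|/|H| = 21/7 = 3
0 + H = {0, 3, 6, 9, 12, 15, 18}
1 + H = {1, 4, 7, 10, 13, 16, 19}
2 + H = {2, 5, 8, 11, 14, 17, 20}

Cosets: 0+H={0,3,6,9,12,15,18}; 1+H={1,4,7,10,13,16,19}; 2+H={2,5,8,11,14,17,20}


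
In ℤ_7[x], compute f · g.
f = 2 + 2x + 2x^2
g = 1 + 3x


Expand and collect like terms; reduce coefficients mod 7:
x^0: 2·1 = 2 ≡ 2 (mod 7)
x^1: 2·3 + 2·1 = 8 ≡ 1 (mod 7)
x^2: 2·3 + 2·1 = 8 ≡ 1 (mod 7)
x^3: 2·3 = 6 ≡ 6 (mod 7)
Result: 2 + x + x^2 + 6x^3

f · g = 2 + x + x^2 + 6x^3


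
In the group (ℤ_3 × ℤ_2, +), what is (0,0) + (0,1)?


Operation: componentwise addition mod (3, 2)
(0,0) + (0,1) = ((a₁+b₁) mod 3, (a₂+b₂) mod 2) with a = (0,0), b = (0,1)

(0,0) + (0,1) = (0,1)


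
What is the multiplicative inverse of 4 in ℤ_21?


Use the extended Euclidean algorithm to write 1 = 4·s + 21·t; then s mod 21 is the inverse.
Euclidean algorithm:
  4 = 0·21 + 4
  21 = 5·4 + 1
  4 = 4·1 + 0
gcd(4,21) = 1
Back-substitution gives: 4·(-5) + 21·(1) = 1
So 4⁻¹ ≡ -5 ≡ 16 (mod 21)
Check: 4 × 16 = 64 ≡ 1 (mod 21) ✓

4⁻¹ ≡ 16 (mod 21)


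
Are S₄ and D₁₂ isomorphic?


Comparing S₄ and D₁₂:
S₄ has trivial center; D₁₂ has center {e, r⁶}

No, S₄ ≇ D₁₂


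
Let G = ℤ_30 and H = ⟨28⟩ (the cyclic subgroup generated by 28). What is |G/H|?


|⟨28⟩| = n / gcd(28, 30) = 30 / 2 = 15
H is normal (ℤ_30 is abelian).
|G/H| = |G| / |H| = 30 / 15 = 2

|G/H| = 2


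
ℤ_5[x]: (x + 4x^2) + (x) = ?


Add coefficients mod 5:
x^0: 0 + 0 = 0 (mod 5)
x^1: 1 + 1 = 2 (mod 5)
x^2: 4 + 0 = 4 (mod 5)
Result: 2x + 4x^2

f + g = 2x + 4x^2


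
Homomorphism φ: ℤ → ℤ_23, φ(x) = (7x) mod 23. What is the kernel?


Kernel = preimage of identity
ker(φ) = {x ∈ ℤ : 7x ≡ 0 (mod 23)}. gcd(7,23) = 1, so 7x ≡ 0 (mod 23) ⟺ x ≡ 0 (mod 23/1 = 23). Hence ker(φ) = 23ℤ

ker(φ) = 23ℤ


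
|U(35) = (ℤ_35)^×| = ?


U(n) is the group of units mod n; |U(n)| = φ(n)
|U(35)| = φ(35) = 24

|U(35) = (ℤ_35)^×| = 24


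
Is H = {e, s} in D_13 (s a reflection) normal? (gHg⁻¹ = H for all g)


H = {e, s} in D_13 (s a reflection)
r·s·r⁻¹ = sr⁻² ≠ s for n ≥ 3, so {e, s} is not closed under conjugation

No, not a normal subgroup


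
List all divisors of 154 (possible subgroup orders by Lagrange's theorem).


Lagrange's theorem: |H| divides |G|
|G| = 154
Divisors of 154: 1, 2, 7, 11, 14, 22, 77, 154

Possible subgroup orders: {1, 2, 7, 11, 14, 22, 77, 154}


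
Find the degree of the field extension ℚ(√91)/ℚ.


√91 has minimal polynomial x² - 91 (irreducible over ℚ since 91 is squarefree)

[ℚ(√91)/ℚ] = 2


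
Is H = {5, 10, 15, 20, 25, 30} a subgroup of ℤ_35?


Subgroup test for H = {5, 10, 15, 20, 25, 30} in (ℤ_35, +):
(1) 0 ∈ H? No
(2) Closure: for all a,b ∈ H, (a+b) mod 35 ∈ H? No  [counterexample: 5 + 30 = 0 ∉ H]
(3) Inverses: for all a ∈ H, -a mod 35 ∈ H? Yes

No, H is not a subgroup of ℤ_35


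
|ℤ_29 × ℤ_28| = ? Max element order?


|ℤ_29 × ℤ_28| = 29 × 28 = 812
Max element order = lcm(29,28) = 812
Cyclic? Yes (gcd=1)

|ℤ_29×ℤ_28| = 812, max element order = 812


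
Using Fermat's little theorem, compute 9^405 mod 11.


Fermat's little theorem: if p is prime and gcd(a,p)=1, then a^(p-1) ≡ 1 (mod p)
p = 11 is prime, gcd(9,11) = 1
Reduce exponent: 405 mod 10 = 5
So 9^405 ≡ 9^5 (mod 11)
9^5 mod 11 = 1

9^405 ≡ 1 (mod 11)


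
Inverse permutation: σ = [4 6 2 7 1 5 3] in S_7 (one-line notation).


To find σ⁻¹, swap domain and range:
σ(1) = 4 → σ⁻¹(4) = 1
σ(2) = 6 → σ⁻¹(6) = 2
σ(3) = 2 → σ⁻¹(2) = 3
σ(4) = 7 → σ⁻¹(7) = 4
σ(5) = 1 → σ⁻¹(1) = 5
σ(6) = 5 → σ⁻¹(5) = 6
σ(7) = 3 → σ⁻¹(3) = 7

σ⁻¹ = [5 3 7 1 6 2 4]


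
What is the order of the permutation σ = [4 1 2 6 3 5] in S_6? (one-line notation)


Cycle decomposition: (1 4 6 5 3 2)
Cycle lengths: 6
Order = lcm(6) = 6

ord(σ) = 6


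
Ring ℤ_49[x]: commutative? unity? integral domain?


ℤ_49 has zero divisors (7·7 ≡ 0), and these lift to constant zero divisors in ℤ_49[x]; so not an integral domain
Commutative: Yes
Integral domain: No
Has unity: Yes

ℤ_49[x]: Commutative=Yes, Unity=Yes


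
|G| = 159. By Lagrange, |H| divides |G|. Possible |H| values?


Lagrange's theorem: |H| divides |G|
|G| = 159
Divisors of 159: 1, 3, 53, 159

Possible subgroup orders: {1, 3, 53, 159}


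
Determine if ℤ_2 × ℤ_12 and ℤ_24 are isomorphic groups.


Comparing ℤ_2 × ℤ_12 and ℤ_24:
gcd(2,12) = 2 ≠ 1. Max element order in ℤ_2×ℤ_12 is lcm(2,12) = 12 < 24, so it has no element of order 24

No, ℤ_2 × ℤ_12 ≇ ℤ_24


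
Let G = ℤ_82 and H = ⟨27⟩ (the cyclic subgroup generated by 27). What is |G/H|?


|⟨27⟩| = n / gcd(27, 82) = 82 / 1 = 82
H is normal (ℤ_82 is abelian).
|G/H| = |G| / |H| = 82 / 82 = 1

|G/H| = 1


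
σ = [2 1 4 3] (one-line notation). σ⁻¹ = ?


To find σ⁻¹, swap domain and range:
σ(1) = 2 → σ⁻¹(2) = 1
σ(2) = 1 → σ⁻¹(1) = 2
σ(3) = 4 → σ⁻¹(4) = 3
σ(4) = 3 → σ⁻¹(3) = 4

σ⁻¹ = [2 1 4 3]


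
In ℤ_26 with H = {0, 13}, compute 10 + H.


10 + H = {10 + h (mod 26) : h ∈ H}
10+0=10, 10+13=23

10 + H = {10, 23}


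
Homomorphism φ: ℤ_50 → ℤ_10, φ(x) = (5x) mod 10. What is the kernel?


Kernel = preimage of identity
ker(φ) = {x ∈ ℤ_50 : 5x ≡ 0 (mod 10)}. Since 10 | 50, φ is well-defined. The kernel is the cyclic subgroup ⟨2⟩ of ℤ_50 (order 25), i.e. {0, 2, 4, 6, 8, 10, 12, 14, 16, 18, 20, 22, 24, 26, 28, 30, 32, 34, 36, 38, 40, 42, 44, 46, 48}

ker(φ) = {0, 2, 4, 6, 8, 10, 12, 14, 16, 18, 20, 22, 24, 26, 28, 30, 32, 34, 36, 38, 40, 42, 44, 46, 48}


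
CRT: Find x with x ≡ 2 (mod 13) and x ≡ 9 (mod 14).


m₁ = 13, m₂ = 14, gcd = 1, so CRT applies. M = m₁·m₂ = 182
Let M₁ = M/m₁ = 14, M₂ = M/m₂ = 13
Find y₁ ≡ M₁⁻¹ (mod m₁): 14⁻¹ ≡ 1 (mod 13)
Find y₂ ≡ M₂⁻¹ (mod m₂): 13⁻¹ ≡ 13 (mod 14)
x = a₁·M₁·y₁ + a₂·M₂·y₂ = 2·14·1 + 9·13·13 = 1549
Reduce mod 182: x ≡ 93
Check: 93 mod 13 = 2 ✓, 93 mod 14 = 9 ✓

x ≡ 93 (mod 182)


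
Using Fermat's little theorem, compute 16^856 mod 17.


Fermat's little theorem: if p is prime and gcd(a,p)=1, then a^(p-1) ≡ 1 (mod p)
p = 17 is prime, gcd(16,17) = 1
Reduce exponent: 856 mod 16 = 8
So 16^856 ≡ 16^8 (mod 17)
16^8 mod 17 = 1

16^856 ≡ 1 (mod 17)


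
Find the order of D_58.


|D_n| = 2n (n rotations and n reflections)
|D_58| = 2×58 = 116

|D_58| = 116


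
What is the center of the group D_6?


Z(G) = {g ∈ G | gx = xg for all x ∈ G}
For even n, Z(D_n) = {e, r^(n/2)}: the 180° rotation r^3 commutes with every reflection and rotation

Z(D_6) = {e, r^3}


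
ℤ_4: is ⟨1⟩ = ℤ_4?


g generates ℤ_n iff gcd(g, n) = 1
gcd(1, 4) = 1
Since gcd = 1, 1 is a generator.

Yes, 1 generates ℤ_4


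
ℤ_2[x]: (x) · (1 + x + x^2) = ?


Expand and collect like terms; reduce coefficients mod 2:
x^0: 0·1 = 0 ≡ 0 (mod 2)
x^1: 0·1 + 1·1 = 1 ≡ 1 (mod 2)
x^2: 0·1 + 1·1 = 1 ≡ 1 (mod 2)
x^3: 1·1 = 1 ≡ 1 (mod 2)
Result: x + x^2 + x^3

f · g = x + x^2 + x^3


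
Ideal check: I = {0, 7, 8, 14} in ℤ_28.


Check ideal conditions for I = {0, 7, 8, 14} in ℤ_28:
(1) I is an additive subgroup? No
(2) For r ∈ ℤ_28 and a ∈ I: r·a ∈ I? No  [counterexample: r=2, a=8, r·a mod 28 = 16 ∉ I]

No, I is not an ideal of ℤ_28


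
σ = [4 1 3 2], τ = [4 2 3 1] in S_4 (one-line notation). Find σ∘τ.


σ∘τ: apply τ first, then σ
1 →τ 4 →σ 2
2 →τ 2 →σ 1
3 →τ 3 →σ 3
4 →τ 1 →σ 4

σ∘τ = [2 1 3 4]


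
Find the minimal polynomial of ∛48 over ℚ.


∛48 satisfies x³ - 48 = 0, irreducible over ℚ (no rational root; 48 is not a perfect cube)

Minimal polynomial: x³ - 48


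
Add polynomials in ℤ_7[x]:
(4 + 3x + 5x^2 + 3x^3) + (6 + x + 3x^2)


Add coefficients mod 7:
x^0: 4 + 6 = 3 (mod 7)
x^1: 3 + 1 = 4 (mod 7)
x^2: 5 + 3 = 1 (mod 7)
x^3: 3 + 0 = 3 (mod 7)
Result: 3 + 4x + x^2 + 3x^3

f + g = 3 + 4x + x^2 + 3x^3


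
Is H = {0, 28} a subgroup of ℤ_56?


Subgroup test for H = {0, 28} in (ℤ_56, +):
(1) 0 ∈ H? Yes
(2) Closure: for all a,b ∈ H, (a+b) mod 56 ∈ H? Yes
(3) Inverses: for all a ∈ H, -a mod 56 ∈ H? Yes

Yes, H is a subgroup of ℤ_56


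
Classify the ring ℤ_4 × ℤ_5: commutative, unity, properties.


Direct product ring; commutative with unity (1,1); but (1,0)·(0,1) = (0,0) gives zero divisors, so not an integral domain
Commutative: Yes
Integral domain: No
Has unity: Yes

ℤ_4 × ℤ_5: Commutative=Yes, Unity=Yes


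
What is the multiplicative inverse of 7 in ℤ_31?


Use the extended Euclidean algorithm to write 1 = 7·s + 31·t; then s mod 31 is the inverse.
Euclidean algorithm:
  7 = 0·31 + 7
  31 = 4·7 + 3
  7 = 2·3 + 1
  3 = 3·1 + 0
gcd(7,31) = 1
Back-substitution gives: 7·(9) + 31·(-2) = 1
So 7⁻¹ ≡ 9 ≡ 9 (mod 31)
Check: 7 × 9 = 63 ≡ 1 (mod 31) ✓

7⁻¹ ≡ 9 (mod 31)


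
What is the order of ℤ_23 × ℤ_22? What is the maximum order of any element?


|ℤ_23 × ℤ_22| = 23 × 22 = 506
Max element order = lcm(23,22) = 506
Cyclic? Yes (gcd=1)

|ℤ_23×ℤ_22| = 506, max element order = 506


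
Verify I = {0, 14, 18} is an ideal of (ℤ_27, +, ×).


Check ideal conditions for I = {0, 14, 18} in ℤ_27:
(1) I is an additive subgroup? No
(2) For r ∈ ℤ_27 and a ∈ I: r·a ∈ I? No  [counterexample: r=2, a=14, r·a mod 27 = 1 ∉ I]

No, I is not an ideal of ℤ_27


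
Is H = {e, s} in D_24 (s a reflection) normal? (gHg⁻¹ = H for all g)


H = {e, s} in D_24 (s a reflection)
r·s·r⁻¹ = sr⁻² ≠ s for n ≥ 3, so {e, s} is not closed under conjugation

No, not a normal subgroup


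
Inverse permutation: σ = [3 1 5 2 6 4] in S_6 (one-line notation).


To find σ⁻¹, swap domain and range:
σ(1) = 3 → σ⁻¹(3) = 1
σ(2) = 1 → σ⁻¹(1) = 2
σ(3) = 5 → σ⁻¹(5) = 3
σ(4) = 2 → σ⁻¹(2) = 4
σ(5) = 6 → σ⁻¹(6) = 5
σ(6) = 4 → σ⁻¹(4) = 6

σ⁻¹ = [2 4 1 6 3 5]


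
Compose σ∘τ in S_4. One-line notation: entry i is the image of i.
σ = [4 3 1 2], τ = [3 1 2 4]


σ∘τ: apply τ first, then σ
1 →τ 3 →σ 1
2 →τ 1 →σ 4
3 →τ 2 →σ 3
4 →τ 4 →σ 2

σ∘τ = [1 4 3 2]


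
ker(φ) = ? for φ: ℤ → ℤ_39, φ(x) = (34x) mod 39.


Kernel = preimage of identity
ker(φ) = {x ∈ ℤ : 34x ≡ 0 (mod 39)}. gcd(34,39) = 1, so 34x ≡ 0 (mod 39) ⟺ x ≡ 0 (mod 39/1 = 39). Hence ker(φ) = 39ℤ

ker(φ) = 39ℤ


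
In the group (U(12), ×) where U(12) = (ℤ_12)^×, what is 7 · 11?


Operation: multiplication mod 12
7 · 11 = (a × b) mod 12 with a = 7, b = 11

7 · 11 = 5


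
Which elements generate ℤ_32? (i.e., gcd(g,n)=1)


g generates ℤ_n iff gcd(g,n) = 1
Prime factors of 32: 2
Generators are g ∈ {1,...,31} not divisible by any of these primes.
Generators: {1, 3, 5, 7, 9, 11, 13, 15, 17, 19, 21, 23, 25, 27, 29, 31}
Number of generators = φ(32) = 16

Generators of ℤ_32 = {1, 3, 5, 7, 9, 11, 13, 15, 17, 19, 21, 23, 25, 27, 29, 31}


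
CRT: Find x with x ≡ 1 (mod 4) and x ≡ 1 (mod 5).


m₁ = 4, m₂ = 5, gcd = 1, so CRT applies. M = m₁·m₂ = 20
Let M₁ = M/m₁ = 5, M₂ = M/m₂ = 4
Find y₁ ≡ M₁⁻¹ (mod m₁): 5⁻¹ ≡ 1 (mod 4)
Find y₂ ≡ M₂⁻¹ (mod m₂): 4⁻¹ ≡ 4 (mod 5)
x = a₁·M₁·y₁ + a₂·M₂·y₂ = 1·5·1 + 1·4·4 = 21
Reduce mod 20: x ≡ 1
Check: 1 mod 4 = 1 ✓, 1 mod 5 = 1 ✓

x ≡ 1 (mod 20)


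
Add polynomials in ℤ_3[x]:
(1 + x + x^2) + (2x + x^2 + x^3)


Add coefficients mod 3:
x^0: 1 + 0 = 1 (mod 3)
x^1: 1 + 2 = 0 (mod 3)
x^2: 1 + 1 = 2 (mod 3)
x^3: 0 + 1 = 1 (mod 3)
Result: 1 + 2x^2 + x^3

f + g = 1 + 2x^2 + x^3


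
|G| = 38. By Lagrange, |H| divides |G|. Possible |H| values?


Lagrange's theorem: |H| divides |G|
|G| = 38
Divisors of 38: 1, 2, 19, 38

Possible subgroup orders: {1, 2, 19, 38}


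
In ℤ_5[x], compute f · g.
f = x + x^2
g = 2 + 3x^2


Expand and collect like terms; reduce coefficients mod 5:
x^0: 0·2 = 0 ≡ 0 (mod 5)
x^1: 0·0 + 1·2 = 2 ≡ 2 (mod 5)
x^2: 0·3 + 1·0 + 1·2 = 2 ≡ 2 (mod 5)
x^3: 1·3 + 1·0 = 3 ≡ 3 (mod 5)
x^4: 1·3 = 3 ≡ 3 (mod 5)
Result: 2x + 2x^2 + 3x^3 + 3x^4

f · g = 2x + 2x^2 + 3x^3 + 3x^4


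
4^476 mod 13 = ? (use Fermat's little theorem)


Fermat's little theorem: if p is prime and gcd(a,p)=1, then a^(p-1) ≡ 1 (mod p)
p = 13 is prime, gcd(4,13) = 1
Reduce exponent: 476 mod 12 = 8
So 4^476 ≡ 4^8 (mod 13)
4^8 mod 13 = 3

4^476 ≡ 3 (mod 13)


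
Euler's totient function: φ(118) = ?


Factor n: 118 = 2 × 59
φ(n) = n · ∏(1 - 1/p) over distinct primes p | n
φ(118) = 118 · (1 - 1/2) · (1 - 1/59) = 58

φ(118) = 58


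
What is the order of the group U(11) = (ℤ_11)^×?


U(n) is the group of units mod n; |U(n)| = φ(n)
|U(11)| = φ(11) = 10

|U(11) = (ℤ_11)^×| = 10


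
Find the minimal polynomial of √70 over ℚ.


√70 satisfies x² - 70 = 0, irreducible over ℚ since 70 is squarefree

Minimal polynomial: x² - 70


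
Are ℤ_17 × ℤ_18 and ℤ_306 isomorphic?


Comparing ℤ_17 × ℤ_18 and ℤ_306:
gcd(17,18) = 1, so ℤ_17 × ℤ_18 ≅ ℤ_306 (CRT)

Yes, ℤ_17 × ℤ_18 ≅ ℤ_306


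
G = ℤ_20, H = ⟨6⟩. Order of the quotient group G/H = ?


|⟨6⟩| = n / gcd(6, 20) = 20 / 2 = 10
H is normal (ℤ_20 is abelian).
|G/H| = |G| / |H| = 20 / 10 = 2

|G/H| = 2


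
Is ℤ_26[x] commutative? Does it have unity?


ℤ_26 has zero divisors (2·13 ≡ 0), and these lift to constant zero divisors in ℤ_26[x]; so not an integral domain
Commutative: Yes
Integral domain: No
Has unity: Yes

ℤ_26[x]: Commutative=Yes, Unity=Yes


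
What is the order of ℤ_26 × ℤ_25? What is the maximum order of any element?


|ℤ_26 × ℤ_25| = 26 × 25 = 650
Max element order = lcm(26,25) = 650
Cyclic? Yes (gcd=1)

|ℤ_26×ℤ_25| = 650, max element order = 650


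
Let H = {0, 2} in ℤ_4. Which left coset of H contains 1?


1 + H = {1 + h (mod 4) : h ∈ H}
1+0=1, 1+2=3

1 + H = {1, 3}


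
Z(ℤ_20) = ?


Z(G) = {g ∈ G | gx = xg for all x ∈ G}
ℤ_20 is abelian, so Z(G) = G

Z(ℤ_20) = ℤ_20


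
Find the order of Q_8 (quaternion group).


Q_8 = {±1, ±i, ±j, ±k}
|Q_8| = 8

|Q_8 (quaternion group)| = 8


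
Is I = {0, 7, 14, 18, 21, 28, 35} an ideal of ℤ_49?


Check ideal conditions for I = {0, 7, 14, 18, 21, 28, 35} in ℤ_49:
(1) I is an additive subgroup? No
(2) For r ∈ ℤ_49 and a ∈ I: r·a ∈ I? No  [counterexample: r=2, a=18, r·a mod 49 = 36 ∉ I]

No, I is not an ideal of ℤ_49


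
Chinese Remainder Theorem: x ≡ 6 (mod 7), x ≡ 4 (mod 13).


m₁ = 7, m₂ = 13, gcd = 1, so CRT applies. M = m₁·m₂ = 91
Let M₁ = M/m₁ = 13, M₂ = M/m₂ = 7
Find y₁ ≡ M₁⁻¹ (mod m₁): 13⁻¹ ≡ 6 (mod 7)
Find y₂ ≡ M₂⁻¹ (mod m₂): 7⁻¹ ≡ 2 (mod 13)
x = a₁·M₁·y₁ + a₂·M₂·y₂ = 6·13·6 + 4·7·2 = 524
Reduce mod 91: x ≡ 69
Check: 69 mod 7 = 6 ✓, 69 mod 13 = 4 ✓

x ≡ 69 (mod 91)


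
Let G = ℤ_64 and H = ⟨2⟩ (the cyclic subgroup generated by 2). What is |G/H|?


|⟨2⟩| = n / gcd(2, 64) = 64 / 2 = 32
H is normal (ℤ_64 is abelian).
|G/H| = |G| / |H| = 64 / 32 = 2

|G/H| = 2


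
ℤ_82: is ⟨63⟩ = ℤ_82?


g generates ℤ_n iff gcd(g, n) = 1
gcd(63, 82) = 1
Since gcd = 1, 63 is a generator.

Yes, 63 generates ℤ_82


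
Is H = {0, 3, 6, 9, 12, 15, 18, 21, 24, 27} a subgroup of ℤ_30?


Subgroup test for H = {0, 3, 6, 9, 12, 15, 18, 21, 24, 27} in (ℤ_30, +):
(1) 0 ∈ H? Yes
(2) Closure: for all a,b ∈ H, (a+b) mod 30 ∈ H? Yes
(3) Inverses: for all a ∈ H, -a mod 30 ∈ H? Yes

Yes, H is a subgroup of ℤ_30


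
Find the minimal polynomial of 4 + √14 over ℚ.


Let α = 4 + √14. Then α - 4 = √14, so (α - 4)² = 14, giving α² - 8α + 2 = 0. Degree 2 and α ∉ ℚ, so this is the minimal polynomial.

Minimal polynomial: x² - 8x + 2


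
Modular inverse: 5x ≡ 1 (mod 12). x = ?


Use the extended Euclidean algorithm to write 1 = 5·s + 12·t; then s mod 12 is the inverse.
Euclidean algorithm:
  5 = 0·12 + 5
  12 = 2·5 + 2
  5 = 2·2 + 1
  2 = 2·1 + 0
gcd(5,12) = 1
Back-substitution gives: 5·(5) + 12·(-2) = 1
So 5⁻¹ ≡ 5 ≡ 5 (mod 12)
Check: 5 × 5 = 25 ≡ 1 (mod 12) ✓

5⁻¹ ≡ 5 (mod 12)


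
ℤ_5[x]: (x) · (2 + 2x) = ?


Expand and collect like terms; reduce coefficients mod 5:
x^0: 0·2 = 0 ≡ 0 (mod 5)
x^1: 0·2 + 1·2 = 2 ≡ 2 (mod 5)
x^2: 1·2 = 2 ≡ 2 (mod 5)
Result: 2x + 2x^2

f · g = 2x + 2x^2


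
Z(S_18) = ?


Z(G) = {g ∈ G | gx = xg for all x ∈ G}
S_n is non-abelian for n ≥ 3; Z(S_18) is trivial

Z(S_18) = {e}


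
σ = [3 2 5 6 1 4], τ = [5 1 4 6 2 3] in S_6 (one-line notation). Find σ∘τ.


σ∘τ: apply τ first, then σ
1 →τ 5 →σ 1
2 →τ 1 →σ 3
3 →τ 4 →σ 6
4 →τ 6 →σ 4
5 →τ 2 →σ 2
6 →τ 3 →σ 5

σ∘τ = [1 3 6 4 2 5]
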